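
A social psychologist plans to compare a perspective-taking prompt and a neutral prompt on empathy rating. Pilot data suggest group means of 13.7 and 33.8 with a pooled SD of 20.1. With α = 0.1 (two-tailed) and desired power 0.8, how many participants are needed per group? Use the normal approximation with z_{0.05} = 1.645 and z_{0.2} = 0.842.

n = 13 per group

Cohen's d = |M₁ − M₂| / SD_pooled = |13.7 − 33.8| / 20.1 = 20.1 / 20.1 = 1.000.
For two independent groups with equal n: n = 2·((z_{α/2} + z_β) / d)².
z_{α/2} + z_β = 1.645 + 0.842 = 2.487.
n = 2 × (2.487 / 1.000)² = 2 × 2.487² = 2 × 6.19 = 12.4.
Round up to the next whole participant.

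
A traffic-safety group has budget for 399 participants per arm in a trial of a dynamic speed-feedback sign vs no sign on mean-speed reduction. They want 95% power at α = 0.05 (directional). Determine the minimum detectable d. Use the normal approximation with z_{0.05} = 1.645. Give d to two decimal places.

For two independent groups of n = 399 each: d_min = (z_{α} + z_β)·√(2/n).
z-sum = 1.645 + 1.645 = 3.290.
d_min = 3.290 × √(2/399) = 3.290 × 0.0708 = 0.233.

d_min ≈ 0.23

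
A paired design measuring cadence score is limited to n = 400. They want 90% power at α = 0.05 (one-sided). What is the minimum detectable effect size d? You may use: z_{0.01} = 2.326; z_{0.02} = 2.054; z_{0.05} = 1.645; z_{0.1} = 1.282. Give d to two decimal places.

For a single sample (or paired design) of n = 400: d_min = (z_{α} + z_β)/√n.
z-sum = 1.645 + 1.282 = 2.927.
d_min = 2.927 / √400 = 2.927 / 20.000 = 0.146.

d_min ≈ 0.15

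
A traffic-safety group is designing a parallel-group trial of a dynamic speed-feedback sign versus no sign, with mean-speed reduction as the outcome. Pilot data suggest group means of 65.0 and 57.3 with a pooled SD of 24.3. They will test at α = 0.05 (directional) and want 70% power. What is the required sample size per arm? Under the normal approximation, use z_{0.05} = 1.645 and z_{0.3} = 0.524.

n = 94 per group

Cohen's d = |M₁ − M₂| / SD_pooled = |65.0 − 57.3| / 24.3 = 7.7 / 24.3 = 0.317.
For two independent groups with equal n: n = 2·((z_{α} + z_β) / d)².
z_{α} + z_β = 1.645 + 0.524 = 2.169.
n = 2 × (2.169 / 0.317)² = 2 × 6.842² = 2 × 46.82 = 93.6.
Round up to the next whole participant.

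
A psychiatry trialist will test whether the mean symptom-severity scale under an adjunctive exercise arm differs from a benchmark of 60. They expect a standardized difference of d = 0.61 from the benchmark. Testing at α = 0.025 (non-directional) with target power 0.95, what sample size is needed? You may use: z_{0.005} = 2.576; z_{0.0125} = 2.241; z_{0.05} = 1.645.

For a one-sample test: n = ((z_{α/2} + z_β) / d)².
z_{α/2} + z_β = 2.241 + 1.645 = 3.886.
n = (3.886 / 0.61)² = 6.370² = 40.58.
Round up.

n = 41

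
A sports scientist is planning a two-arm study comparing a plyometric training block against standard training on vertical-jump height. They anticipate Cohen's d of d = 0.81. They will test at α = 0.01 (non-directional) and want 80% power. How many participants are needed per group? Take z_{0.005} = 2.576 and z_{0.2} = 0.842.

n = 36 per group

For two independent groups with equal n: n = 2·((z_{α/2} + z_β) / d)².
z_{α/2} + z_β = 2.576 + 0.842 = 3.418.
n = 2 × (3.418 / 0.81)² = 2 × 4.220² = 2 × 17.81 = 35.6.
Round up to the next whole participant.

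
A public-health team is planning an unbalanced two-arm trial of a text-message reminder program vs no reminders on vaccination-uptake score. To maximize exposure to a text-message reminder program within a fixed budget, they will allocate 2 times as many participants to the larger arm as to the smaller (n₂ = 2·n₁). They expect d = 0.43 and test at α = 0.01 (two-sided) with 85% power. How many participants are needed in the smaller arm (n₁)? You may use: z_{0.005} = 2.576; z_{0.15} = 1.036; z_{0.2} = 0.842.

n₁ = 106

With allocation ratio k = n₂/n₁ = 2, Var(x̄₁−x̄₂) = σ²(1/n₁ + 1/(k·n₁)) = σ²·(k+1)/(k·n₁).
So n₁ = (1 + 1/k)·((z_{α/2} + z_β)/d)² = 1.500 × (3.612/0.43)².
n₁ = 1.500 × 70.56 = 105.8.
Round up: n₁ = 106, giving n₂ = 2 × 106 = 212.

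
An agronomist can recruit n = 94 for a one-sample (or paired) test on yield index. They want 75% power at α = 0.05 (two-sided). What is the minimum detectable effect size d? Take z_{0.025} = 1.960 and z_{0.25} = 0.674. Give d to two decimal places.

For a single sample (or paired design) of n = 94: d_min = (z_{α/2} + z_β)/√n.
z-sum = 1.960 + 0.674 = 2.634.
d_min = 2.634 / √94 = 2.634 / 9.695 = 0.272.

d_min ≈ 0.27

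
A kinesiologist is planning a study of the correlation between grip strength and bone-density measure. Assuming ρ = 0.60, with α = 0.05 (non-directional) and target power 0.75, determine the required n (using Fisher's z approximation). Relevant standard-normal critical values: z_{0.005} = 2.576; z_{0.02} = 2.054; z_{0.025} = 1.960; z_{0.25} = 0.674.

Fisher's z: C = ½·ln((1+r)/(1−r)) = ½·ln(4.0000) = 0.6931.
n = ((z_{α/2} + z_β)/C)² + 3.
(1.960 + 0.674) / 0.6931 = 2.634 / 0.6931 = 3.800.
n = 3.800² + 3 = 14.44 + 3 = 17.4.
Round up.

n = 18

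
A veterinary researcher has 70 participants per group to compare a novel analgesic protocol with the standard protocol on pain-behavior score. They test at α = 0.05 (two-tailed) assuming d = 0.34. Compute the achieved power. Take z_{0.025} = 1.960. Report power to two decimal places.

power ≈ 0.52

For two equal groups, power = Φ(d·√(n/2) − z_{α/2}).
d·√(n/2) = 0.34 × √(70/2) = 0.34 × 5.916 = 2.011.
z_β = 2.011 − 1.960 = 0.051.
Power = Φ(0.051) = 0.521.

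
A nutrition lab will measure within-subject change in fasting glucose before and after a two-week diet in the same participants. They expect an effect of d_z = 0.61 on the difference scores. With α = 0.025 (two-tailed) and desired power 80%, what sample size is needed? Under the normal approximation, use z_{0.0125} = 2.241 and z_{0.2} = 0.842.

n = 26 pairs

For a paired (one-sample on differences) test: n = ((z_{α/2} + z_β) / d)².
z_{α/2} + z_β = 2.241 + 0.842 = 3.083.
n = (3.083 / 0.61)² = 5.054² = 25.54.
Round up.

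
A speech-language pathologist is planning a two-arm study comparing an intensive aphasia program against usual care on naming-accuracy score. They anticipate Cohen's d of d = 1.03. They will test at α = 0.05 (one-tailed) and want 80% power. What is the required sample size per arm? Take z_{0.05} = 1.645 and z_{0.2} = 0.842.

n = 12 per group

For two independent groups with equal n: n = 2·((z_{α} + z_β) / d)².
z_{α} + z_β = 1.645 + 0.842 = 2.487.
n = 2 × (2.487 / 1.03)² = 2 × 2.415² = 2 × 5.83 = 11.7.
Round up to the next whole participant.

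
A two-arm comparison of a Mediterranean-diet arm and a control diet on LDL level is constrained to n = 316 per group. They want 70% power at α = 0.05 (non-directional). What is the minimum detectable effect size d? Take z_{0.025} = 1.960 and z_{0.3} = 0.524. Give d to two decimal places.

For two independent groups of n = 316 each: d_min = (z_{α/2} + z_β)·√(2/n).
z-sum = 1.960 + 0.524 = 2.484.
d_min = 2.484 × √(2/316) = 2.484 × 0.0796 = 0.198.

d_min ≈ 0.20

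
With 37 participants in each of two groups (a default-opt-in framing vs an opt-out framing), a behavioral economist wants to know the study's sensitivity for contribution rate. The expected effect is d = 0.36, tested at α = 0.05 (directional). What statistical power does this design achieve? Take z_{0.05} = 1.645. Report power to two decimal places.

For two equal groups, power = Φ(d·√(n/2) − z_{α}).
d·√(n/2) = 0.36 × √(37/2) = 0.36 × 4.301 = 1.548.
z_β = 1.548 − 1.645 = -0.097.
Power = Φ(-0.097) = 0.462.

power ≈ 0.46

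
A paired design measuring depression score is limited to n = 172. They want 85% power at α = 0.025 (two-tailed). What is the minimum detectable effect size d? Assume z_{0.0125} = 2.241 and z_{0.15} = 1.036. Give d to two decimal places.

d_min ≈ 0.25

For a single sample (or paired design) of n = 172: d_min = (z_{α/2} + z_β)/√n.
z-sum = 2.241 + 1.036 = 3.277.
d_min = 3.277 / √172 = 3.277 / 13.115 = 0.250.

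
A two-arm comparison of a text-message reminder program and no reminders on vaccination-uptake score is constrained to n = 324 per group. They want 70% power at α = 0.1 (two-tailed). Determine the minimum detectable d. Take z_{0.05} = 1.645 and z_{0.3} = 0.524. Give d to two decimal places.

For two independent groups of n = 324 each: d_min = (z_{α/2} + z_β)·√(2/n).
z-sum = 1.645 + 0.524 = 2.169.
d_min = 2.169 × √(2/324) = 2.169 × 0.0786 = 0.170.

d_min ≈ 0.17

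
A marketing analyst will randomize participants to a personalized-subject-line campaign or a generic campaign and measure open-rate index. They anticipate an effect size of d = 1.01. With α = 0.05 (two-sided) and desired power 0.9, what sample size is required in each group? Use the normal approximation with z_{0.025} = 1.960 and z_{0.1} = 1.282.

For two independent groups with equal n: n = 2·((z_{α/2} + z_β) / d)².
z_{α/2} + z_β = 1.960 + 1.282 = 3.242.
n = 2 × (3.242 / 1.01)² = 2 × 3.210² = 2 × 10.30 = 20.6.
Round up to the next whole participant.

n = 21 per group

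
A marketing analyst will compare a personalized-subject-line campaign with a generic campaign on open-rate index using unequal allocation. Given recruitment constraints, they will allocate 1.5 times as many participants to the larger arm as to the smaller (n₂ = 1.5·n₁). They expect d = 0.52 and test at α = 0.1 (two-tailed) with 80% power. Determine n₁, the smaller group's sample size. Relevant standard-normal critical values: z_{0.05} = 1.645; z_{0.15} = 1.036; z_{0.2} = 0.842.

n₁ = 39

With allocation ratio k = n₂/n₁ = 1.5, Var(x̄₁−x̄₂) = σ²(1/n₁ + 1/(k·n₁)) = σ²·(k+1)/(k·n₁).
So n₁ = (1 + 1/k)·((z_{α/2} + z_β)/d)² = 1.667 × (2.487/0.52)².
n₁ = 1.667 × 22.87 = 38.1.
Round up: n₁ = 39, giving n₂ = ⌈1.5 × 39⌉ = ⌈58.5⌉ = 59.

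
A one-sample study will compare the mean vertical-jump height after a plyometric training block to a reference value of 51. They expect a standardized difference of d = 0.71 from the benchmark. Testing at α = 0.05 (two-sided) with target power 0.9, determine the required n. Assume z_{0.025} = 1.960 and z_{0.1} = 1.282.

For a one-sample test: n = ((z_{α/2} + z_β) / d)².
z_{α/2} + z_β = 1.960 + 1.282 = 3.242.
n = (3.242 / 0.71)² = 4.566² = 20.85.
Round up.

n = 21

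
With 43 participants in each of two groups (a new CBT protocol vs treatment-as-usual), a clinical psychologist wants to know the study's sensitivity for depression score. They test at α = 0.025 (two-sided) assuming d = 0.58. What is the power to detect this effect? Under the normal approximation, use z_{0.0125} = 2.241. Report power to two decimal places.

power ≈ 0.67

For two equal groups, power = Φ(d·√(n/2) − z_{α/2}).
d·√(n/2) = 0.58 × √(43/2) = 0.58 × 4.637 = 2.689.
z_β = 2.689 − 2.241 = 0.448.
Power = Φ(0.448) = 0.673.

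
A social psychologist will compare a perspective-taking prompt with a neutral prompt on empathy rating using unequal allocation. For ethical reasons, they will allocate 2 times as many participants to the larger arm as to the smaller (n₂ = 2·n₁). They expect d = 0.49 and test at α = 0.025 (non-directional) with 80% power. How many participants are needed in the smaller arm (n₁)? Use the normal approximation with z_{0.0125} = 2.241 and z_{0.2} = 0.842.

With allocation ratio k = n₂/n₁ = 2, Var(x̄₁−x̄₂) = σ²(1/n₁ + 1/(k·n₁)) = σ²·(k+1)/(k·n₁).
So n₁ = (1 + 1/k)·((z_{α/2} + z_β)/d)² = 1.500 × (3.083/0.49)².
n₁ = 1.500 × 39.59 = 59.4.
Round up: n₁ = 60, giving n₂ = 2 × 60 = 120.

n₁ = 60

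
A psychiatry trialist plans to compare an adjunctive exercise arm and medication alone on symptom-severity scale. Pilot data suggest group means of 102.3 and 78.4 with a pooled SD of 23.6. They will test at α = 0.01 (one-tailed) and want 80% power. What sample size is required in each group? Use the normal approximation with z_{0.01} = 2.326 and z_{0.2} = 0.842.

Cohen's d = |M₁ − M₂| / SD_pooled = |102.3 − 78.4| / 23.6 = 23.9 / 23.6 = 1.013.
For two independent groups with equal n: n = 2·((z_{α} + z_β) / d)².
z_{α} + z_β = 2.326 + 0.842 = 3.168.
n = 2 × (3.168 / 1.013)² = 2 × 3.127² = 2 × 9.78 = 19.6.
Round up to the next whole participant.

n = 20 per group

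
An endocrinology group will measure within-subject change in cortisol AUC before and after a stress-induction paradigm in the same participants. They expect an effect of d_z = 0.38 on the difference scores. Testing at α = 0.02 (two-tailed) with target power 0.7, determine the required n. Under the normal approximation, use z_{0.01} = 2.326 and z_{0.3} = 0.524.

n = 57 pairs

For a paired (one-sample on differences) test: n = ((z_{α/2} + z_β) / d)².
z_{α/2} + z_β = 2.326 + 0.524 = 2.850.
n = (2.850 / 0.38)² = 7.500² = 56.25.
Round up.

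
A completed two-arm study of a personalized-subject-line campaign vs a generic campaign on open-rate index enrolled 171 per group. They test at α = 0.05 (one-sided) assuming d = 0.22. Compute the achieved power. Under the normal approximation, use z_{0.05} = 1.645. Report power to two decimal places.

power ≈ 0.65

For two equal groups, power = Φ(d·√(n/2) − z_{α}).
d·√(n/2) = 0.22 × √(171/2) = 0.22 × 9.247 = 2.034.
z_β = 2.034 − 1.645 = 0.389.
Power = Φ(0.389) = 0.651.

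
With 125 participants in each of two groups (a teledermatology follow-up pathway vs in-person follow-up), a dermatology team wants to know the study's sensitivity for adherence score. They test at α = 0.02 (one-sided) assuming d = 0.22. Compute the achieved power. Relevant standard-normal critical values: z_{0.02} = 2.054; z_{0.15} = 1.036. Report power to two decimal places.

For two equal groups, power = Φ(d·√(n/2) − z_{α}).
d·√(n/2) = 0.22 × √(125/2) = 0.22 × 7.906 = 1.739.
z_β = 1.739 − 2.054 = -0.315.
Power = Φ(-0.315) = 0.376.

power ≈ 0.38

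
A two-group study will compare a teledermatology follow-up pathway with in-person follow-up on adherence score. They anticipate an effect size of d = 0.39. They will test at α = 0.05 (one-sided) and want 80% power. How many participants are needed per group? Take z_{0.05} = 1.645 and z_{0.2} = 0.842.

For two independent groups with equal n: n = 2·((z_{α} + z_β) / d)².
z_{α} + z_β = 1.645 + 0.842 = 2.487.
n = 2 × (2.487 / 0.39)² = 2 × 6.377² = 2 × 40.67 = 81.3.
Round up to the next whole participant.

n = 82 per group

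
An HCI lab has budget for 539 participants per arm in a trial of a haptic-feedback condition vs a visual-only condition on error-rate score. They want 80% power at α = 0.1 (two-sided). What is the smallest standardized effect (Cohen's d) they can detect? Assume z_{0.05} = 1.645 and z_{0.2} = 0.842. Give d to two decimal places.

For two independent groups of n = 539 each: d_min = (z_{α/2} + z_β)·√(2/n).
z-sum = 1.645 + 0.842 = 2.487.
d_min = 2.487 × √(2/539) = 2.487 × 0.0609 = 0.151.

d_min ≈ 0.15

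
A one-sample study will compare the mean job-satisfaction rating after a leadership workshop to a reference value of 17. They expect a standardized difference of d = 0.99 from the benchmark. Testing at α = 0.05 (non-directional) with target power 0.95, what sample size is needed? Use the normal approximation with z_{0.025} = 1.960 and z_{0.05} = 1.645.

For a one-sample test: n = ((z_{α/2} + z_β) / d)².
z_{α/2} + z_β = 1.960 + 1.645 = 3.605.
n = (3.605 / 0.99)² = 3.641² = 13.26.
Round up.

n = 14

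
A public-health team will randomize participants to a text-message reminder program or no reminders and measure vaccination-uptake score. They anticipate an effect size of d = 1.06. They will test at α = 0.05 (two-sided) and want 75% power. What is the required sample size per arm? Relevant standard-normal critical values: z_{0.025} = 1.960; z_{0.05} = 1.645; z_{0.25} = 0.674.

For two independent groups with equal n: n = 2·((z_{α/2} + z_β) / d)².
z_{α/2} + z_β = 1.960 + 0.674 = 2.634.
n = 2 × (2.634 / 1.06)² = 2 × 2.485² = 2 × 6.17 = 12.3.
Round up to the next whole participant.

n = 13 per group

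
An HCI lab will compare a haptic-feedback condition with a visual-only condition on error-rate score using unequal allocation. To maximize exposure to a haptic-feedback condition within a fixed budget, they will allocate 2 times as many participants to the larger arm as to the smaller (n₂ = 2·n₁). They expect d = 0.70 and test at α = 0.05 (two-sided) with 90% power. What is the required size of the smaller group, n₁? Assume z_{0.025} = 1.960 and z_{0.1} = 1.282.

With allocation ratio k = n₂/n₁ = 2, Var(x̄₁−x̄₂) = σ²(1/n₁ + 1/(k·n₁)) = σ²·(k+1)/(k·n₁).
So n₁ = (1 + 1/k)·((z_{α/2} + z_β)/d)² = 1.500 × (3.242/0.70)².
n₁ = 1.500 × 21.45 = 32.2.
Round up: n₁ = 33, giving n₂ = 2 × 33 = 66.

n₁ = 33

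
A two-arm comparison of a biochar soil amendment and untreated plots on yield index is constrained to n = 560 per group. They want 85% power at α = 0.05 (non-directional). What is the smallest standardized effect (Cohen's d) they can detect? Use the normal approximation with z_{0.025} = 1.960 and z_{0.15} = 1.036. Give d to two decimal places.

For two independent groups of n = 560 each: d_min = (z_{α/2} + z_β)·√(2/n).
z-sum = 1.960 + 1.036 = 2.996.
d_min = 2.996 × √(2/560) = 2.996 × 0.0598 = 0.179.

d_min ≈ 0.18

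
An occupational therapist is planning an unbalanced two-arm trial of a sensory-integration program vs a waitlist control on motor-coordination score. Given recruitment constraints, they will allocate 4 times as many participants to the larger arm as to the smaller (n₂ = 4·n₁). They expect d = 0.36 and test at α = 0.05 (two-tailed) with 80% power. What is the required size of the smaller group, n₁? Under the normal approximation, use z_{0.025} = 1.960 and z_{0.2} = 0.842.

n₁ = 76

With allocation ratio k = n₂/n₁ = 4, Var(x̄₁−x̄₂) = σ²(1/n₁ + 1/(k·n₁)) = σ²·(k+1)/(k·n₁).
So n₁ = (1 + 1/k)·((z_{α/2} + z_β)/d)² = 1.250 × (2.802/0.36)².
n₁ = 1.250 × 60.58 = 75.7.
Round up: n₁ = 76, giving n₂ = 4 × 76 = 304.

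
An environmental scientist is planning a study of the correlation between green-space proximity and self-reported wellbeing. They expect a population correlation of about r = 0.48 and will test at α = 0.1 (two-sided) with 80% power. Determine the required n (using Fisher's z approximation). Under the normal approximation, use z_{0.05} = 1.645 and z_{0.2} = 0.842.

n = 26

Fisher's z: C = ½·ln((1+r)/(1−r)) = ½·ln(2.8462) = 0.5230.
n = ((z_{α/2} + z_β)/C)² + 3.
(1.645 + 0.842) / 0.5230 = 2.487 / 0.5230 = 4.755.
n = 4.755² + 3 = 22.61 + 3 = 25.6.
Round up.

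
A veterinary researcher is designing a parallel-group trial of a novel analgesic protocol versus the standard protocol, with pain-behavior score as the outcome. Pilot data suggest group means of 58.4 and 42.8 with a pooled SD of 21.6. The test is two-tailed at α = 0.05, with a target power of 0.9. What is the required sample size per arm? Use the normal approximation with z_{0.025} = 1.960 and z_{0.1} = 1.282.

Cohen's d = |M₁ − M₂| / SD_pooled = |58.4 − 42.8| / 21.6 = 15.6 / 21.6 = 0.722.
For two independent groups with equal n: n = 2·((z_{α/2} + z_β) / d)².
z_{α/2} + z_β = 1.960 + 1.282 = 3.242.
n = 2 × (3.242 / 0.722)² = 2 × 4.490² = 2 × 20.16 = 40.3.
Round up to the next whole participant.

n = 41 per group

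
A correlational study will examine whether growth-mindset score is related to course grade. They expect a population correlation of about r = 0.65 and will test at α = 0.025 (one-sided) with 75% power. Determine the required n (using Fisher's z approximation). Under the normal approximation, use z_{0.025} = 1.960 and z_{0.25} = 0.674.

Fisher's z: C = ½·ln((1+r)/(1−r)) = ½·ln(4.7143) = 0.7753.
n = ((z_{α} + z_β)/C)² + 3.
(1.960 + 0.674) / 0.7753 = 2.634 / 0.7753 = 3.397.
n = 3.397² + 3 = 11.54 + 3 = 14.5.
Round up.

n = 15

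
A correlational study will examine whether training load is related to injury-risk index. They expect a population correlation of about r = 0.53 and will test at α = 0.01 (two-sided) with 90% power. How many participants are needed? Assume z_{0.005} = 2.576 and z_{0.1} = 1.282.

n = 46

Fisher's z: C = ½·ln((1+r)/(1−r)) = ½·ln(3.2553) = 0.5901.
n = ((z_{α/2} + z_β)/C)² + 3.
(2.576 + 1.282) / 0.5901 = 3.858 / 0.5901 = 6.538.
n = 6.538² + 3 = 42.74 + 3 = 45.7.
Round up.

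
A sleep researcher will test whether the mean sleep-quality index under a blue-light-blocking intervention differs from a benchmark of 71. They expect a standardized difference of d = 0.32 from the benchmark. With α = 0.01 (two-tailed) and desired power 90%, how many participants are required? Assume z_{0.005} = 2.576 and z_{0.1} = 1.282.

n = 146

For a one-sample test: n = ((z_{α/2} + z_β) / d)².
z_{α/2} + z_β = 2.576 + 1.282 = 3.858.
n = (3.858 / 0.32)² = 12.056² = 145.35.
Round up.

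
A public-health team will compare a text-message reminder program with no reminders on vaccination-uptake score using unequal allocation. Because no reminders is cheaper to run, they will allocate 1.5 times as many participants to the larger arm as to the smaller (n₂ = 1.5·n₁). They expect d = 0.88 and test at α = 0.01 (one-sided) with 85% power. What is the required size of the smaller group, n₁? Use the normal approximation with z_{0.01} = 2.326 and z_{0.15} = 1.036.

n₁ = 25

With allocation ratio k = n₂/n₁ = 1.5, Var(x̄₁−x̄₂) = σ²(1/n₁ + 1/(k·n₁)) = σ²·(k+1)/(k·n₁).
So n₁ = (1 + 1/k)·((z_{α} + z_β)/d)² = 1.667 × (3.362/0.88)².
n₁ = 1.667 × 14.60 = 24.3.
Round up: n₁ = 25, giving n₂ = ⌈1.5 × 25⌉ = ⌈37.5⌉ = 38.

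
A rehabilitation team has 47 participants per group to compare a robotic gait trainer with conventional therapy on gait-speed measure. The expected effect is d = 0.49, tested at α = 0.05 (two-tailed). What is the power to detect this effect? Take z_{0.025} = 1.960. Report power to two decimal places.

For two equal groups, power = Φ(d·√(n/2) − z_{α/2}).
d·√(n/2) = 0.49 × √(47/2) = 0.49 × 4.848 = 2.375.
z_β = 2.375 − 1.960 = 0.415.
Power = Φ(0.415) = 0.661.

power ≈ 0.66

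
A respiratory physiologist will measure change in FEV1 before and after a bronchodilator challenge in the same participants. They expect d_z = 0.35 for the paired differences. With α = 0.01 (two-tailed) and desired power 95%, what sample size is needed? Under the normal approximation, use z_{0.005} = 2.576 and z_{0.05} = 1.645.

n = 146 pairs

For a paired (one-sample on differences) test: n = ((z_{α/2} + z_β) / d)².
z_{α/2} + z_β = 2.576 + 1.645 = 4.221.
n = (4.221 / 0.35)² = 12.060² = 145.44.
Round up.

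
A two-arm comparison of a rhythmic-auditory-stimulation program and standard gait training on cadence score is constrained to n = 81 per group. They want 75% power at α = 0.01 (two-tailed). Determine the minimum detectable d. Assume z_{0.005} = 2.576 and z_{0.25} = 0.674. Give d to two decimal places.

d_min ≈ 0.51

For two independent groups of n = 81 each: d_min = (z_{α/2} + z_β)·√(2/n).
z-sum = 2.576 + 0.674 = 3.250.
d_min = 3.250 × √(2/81) = 3.250 × 0.1571 = 0.511.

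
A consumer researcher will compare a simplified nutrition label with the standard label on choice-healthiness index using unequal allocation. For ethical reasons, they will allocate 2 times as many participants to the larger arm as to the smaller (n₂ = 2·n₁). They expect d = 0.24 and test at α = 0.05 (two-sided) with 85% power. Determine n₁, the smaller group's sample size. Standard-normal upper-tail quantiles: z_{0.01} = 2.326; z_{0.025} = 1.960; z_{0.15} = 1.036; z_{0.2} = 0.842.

With allocation ratio k = n₂/n₁ = 2, Var(x̄₁−x̄₂) = σ²(1/n₁ + 1/(k·n₁)) = σ²·(k+1)/(k·n₁).
So n₁ = (1 + 1/k)·((z_{α/2} + z_β)/d)² = 1.500 × (2.996/0.24)².
n₁ = 1.500 × 155.83 = 233.8.
Round up: n₁ = 234, giving n₂ = 2 × 234 = 468.

n₁ = 234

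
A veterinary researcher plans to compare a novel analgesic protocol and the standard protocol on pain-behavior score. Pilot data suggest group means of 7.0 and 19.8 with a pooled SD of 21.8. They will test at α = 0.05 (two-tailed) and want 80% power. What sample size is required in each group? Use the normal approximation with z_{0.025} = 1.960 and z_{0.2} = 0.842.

Cohen's d = |M₁ − M₂| / SD_pooled = |7.0 − 19.8| / 21.8 = 12.8 / 21.8 = 0.587.
For two independent groups with equal n: n = 2·((z_{α/2} + z_β) / d)².
z_{α/2} + z_β = 1.960 + 0.842 = 2.802.
n = 2 × (2.802 / 0.587)² = 2 × 4.773² = 2 × 22.79 = 45.6.
Round up to the next whole participant.

n = 46 per group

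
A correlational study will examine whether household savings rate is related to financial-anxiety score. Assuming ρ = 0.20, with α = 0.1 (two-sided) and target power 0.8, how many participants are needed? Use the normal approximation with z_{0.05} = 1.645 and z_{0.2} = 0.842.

Fisher's z: C = ½·ln((1+r)/(1−r)) = ½·ln(1.5000) = 0.2027.
n = ((z_{α/2} + z_β)/C)² + 3.
(1.645 + 0.842) / 0.2027 = 2.487 / 0.2027 = 12.269.
n = 12.269² + 3 = 150.54 + 3 = 153.5.
Round up.

n = 154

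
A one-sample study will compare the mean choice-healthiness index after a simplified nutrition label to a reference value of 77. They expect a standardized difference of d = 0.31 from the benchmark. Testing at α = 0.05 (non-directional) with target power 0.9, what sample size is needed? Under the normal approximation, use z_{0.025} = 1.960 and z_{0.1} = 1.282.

For a one-sample test: n = ((z_{α/2} + z_β) / d)².
z_{α/2} + z_β = 1.960 + 1.282 = 3.242.
n = (3.242 / 0.31)² = 10.458² = 109.37.
Round up.

n = 110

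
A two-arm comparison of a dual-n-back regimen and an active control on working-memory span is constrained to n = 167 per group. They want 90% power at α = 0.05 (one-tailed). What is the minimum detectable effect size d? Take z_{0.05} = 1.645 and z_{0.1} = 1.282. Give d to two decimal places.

For two independent groups of n = 167 each: d_min = (z_{α} + z_β)·√(2/n).
z-sum = 1.645 + 1.282 = 2.927.
d_min = 2.927 × √(2/167) = 2.927 × 0.1094 = 0.320.

d_min ≈ 0.32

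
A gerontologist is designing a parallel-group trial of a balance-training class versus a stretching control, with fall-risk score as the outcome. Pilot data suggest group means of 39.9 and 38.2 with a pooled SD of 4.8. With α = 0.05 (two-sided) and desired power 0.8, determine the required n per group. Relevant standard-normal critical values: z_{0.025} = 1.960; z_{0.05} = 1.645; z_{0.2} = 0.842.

n = 126 per group

Cohen's d = |M₁ − M₂| / SD_pooled = |39.9 − 38.2| / 4.8 = 1.7 / 4.8 = 0.354.
For two independent groups with equal n: n = 2·((z_{α/2} + z_β) / d)².
z_{α/2} + z_β = 1.960 + 0.842 = 2.802.
n = 2 × (2.802 / 0.354)² = 2 × 7.915² = 2 × 62.65 = 125.3.
Round up to the next whole participant.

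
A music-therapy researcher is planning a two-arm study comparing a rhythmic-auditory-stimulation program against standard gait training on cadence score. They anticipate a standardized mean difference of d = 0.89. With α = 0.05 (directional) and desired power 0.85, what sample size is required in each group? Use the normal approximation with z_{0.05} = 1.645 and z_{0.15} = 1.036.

For two independent groups with equal n: n = 2·((z_{α} + z_β) / d)².
z_{α} + z_β = 1.645 + 1.036 = 2.681.
n = 2 × (2.681 / 0.89)² = 2 × 3.012² = 2 × 9.07 = 18.1.
Round up to the next whole participant.

n = 19 per group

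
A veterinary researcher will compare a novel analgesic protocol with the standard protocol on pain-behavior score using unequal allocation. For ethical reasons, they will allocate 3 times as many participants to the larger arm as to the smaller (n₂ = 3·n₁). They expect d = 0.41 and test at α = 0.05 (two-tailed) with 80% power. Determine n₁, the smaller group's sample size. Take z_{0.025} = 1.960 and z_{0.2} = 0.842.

With allocation ratio k = n₂/n₁ = 3, Var(x̄₁−x̄₂) = σ²(1/n₁ + 1/(k·n₁)) = σ²·(k+1)/(k·n₁).
So n₁ = (1 + 1/k)·((z_{α/2} + z_β)/d)² = 1.333 × (2.802/0.41)².
n₁ = 1.333 × 46.71 = 62.3.
Round up: n₁ = 63, giving n₂ = 3 × 63 = 189.

n₁ = 63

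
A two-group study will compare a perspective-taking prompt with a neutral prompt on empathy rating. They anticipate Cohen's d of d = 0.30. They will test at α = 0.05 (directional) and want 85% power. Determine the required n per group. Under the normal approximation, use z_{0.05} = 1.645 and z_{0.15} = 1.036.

n = 160 per group

For two independent groups with equal n: n = 2·((z_{α} + z_β) / d)².
z_{α} + z_β = 1.645 + 1.036 = 2.681.
n = 2 × (2.681 / 0.30)² = 2 × 8.937² = 2 × 79.86 = 159.7.
Round up to the next whole participant.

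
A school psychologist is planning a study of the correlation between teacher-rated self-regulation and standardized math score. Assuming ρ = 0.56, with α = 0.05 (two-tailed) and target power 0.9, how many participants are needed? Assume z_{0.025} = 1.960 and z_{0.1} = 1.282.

n = 30

Fisher's z: C = ½·ln((1+r)/(1−r)) = ½·ln(3.5455) = 0.6328.
n = ((z_{α/2} + z_β)/C)² + 3.
(1.960 + 1.282) / 0.6328 = 3.242 / 0.6328 = 5.123.
n = 5.123² + 3 = 26.25 + 3 = 29.2.
Round up.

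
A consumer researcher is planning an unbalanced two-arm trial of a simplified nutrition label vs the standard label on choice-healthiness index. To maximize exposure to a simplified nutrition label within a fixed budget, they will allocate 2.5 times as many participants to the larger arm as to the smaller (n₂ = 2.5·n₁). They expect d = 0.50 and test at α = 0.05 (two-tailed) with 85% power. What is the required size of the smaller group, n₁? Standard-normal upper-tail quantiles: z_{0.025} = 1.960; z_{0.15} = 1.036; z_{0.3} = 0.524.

With allocation ratio k = n₂/n₁ = 2.5, Var(x̄₁−x̄₂) = σ²(1/n₁ + 1/(k·n₁)) = σ²·(k+1)/(k·n₁).
So n₁ = (1 + 1/k)·((z_{α/2} + z_β)/d)² = 1.400 × (2.996/0.50)².
n₁ = 1.400 × 35.90 = 50.3.
Round up: n₁ = 51, giving n₂ = ⌈2.5 × 51⌉ = ⌈127.5⌉ = 128.

n₁ = 51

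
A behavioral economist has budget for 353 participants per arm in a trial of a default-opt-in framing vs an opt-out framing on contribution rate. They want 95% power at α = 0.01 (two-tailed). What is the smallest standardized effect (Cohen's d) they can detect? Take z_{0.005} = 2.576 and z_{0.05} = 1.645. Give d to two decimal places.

For two independent groups of n = 353 each: d_min = (z_{α/2} + z_β)·√(2/n).
z-sum = 2.576 + 1.645 = 4.221.
d_min = 4.221 × √(2/353) = 4.221 × 0.0753 = 0.318.

d_min ≈ 0.32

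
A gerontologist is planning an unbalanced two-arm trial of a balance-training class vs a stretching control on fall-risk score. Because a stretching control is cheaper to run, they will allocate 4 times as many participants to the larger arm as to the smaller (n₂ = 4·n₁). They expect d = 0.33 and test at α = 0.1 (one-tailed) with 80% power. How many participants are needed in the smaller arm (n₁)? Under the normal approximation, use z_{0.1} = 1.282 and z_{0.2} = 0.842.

With allocation ratio k = n₂/n₁ = 4, Var(x̄₁−x̄₂) = σ²(1/n₁ + 1/(k·n₁)) = σ²·(k+1)/(k·n₁).
So n₁ = (1 + 1/k)·((z_{α} + z_β)/d)² = 1.250 × (2.124/0.33)².
n₁ = 1.250 × 41.43 = 51.8.
Round up: n₁ = 52, giving n₂ = 4 × 52 = 208.

n₁ = 52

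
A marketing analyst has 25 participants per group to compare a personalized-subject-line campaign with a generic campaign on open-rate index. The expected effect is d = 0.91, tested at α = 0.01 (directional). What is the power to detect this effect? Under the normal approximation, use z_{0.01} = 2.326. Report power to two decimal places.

power ≈ 0.81

For two equal groups, power = Φ(d·√(n/2) − z_{α}).
d·√(n/2) = 0.91 × √(25/2) = 0.91 × 3.536 = 3.217.
z_β = 3.217 − 2.326 = 0.891.
Power = Φ(0.891) = 0.814.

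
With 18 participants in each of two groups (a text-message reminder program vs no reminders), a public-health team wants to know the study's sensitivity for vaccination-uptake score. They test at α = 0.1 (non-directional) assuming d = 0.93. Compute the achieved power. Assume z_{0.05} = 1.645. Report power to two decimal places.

For two equal groups, power = Φ(d·√(n/2) − z_{α/2}).
d·√(n/2) = 0.93 × √(18/2) = 0.93 × 3.000 = 2.790.
z_β = 2.790 − 1.645 = 1.145.
Power = Φ(1.145) = 0.874.

power ≈ 0.87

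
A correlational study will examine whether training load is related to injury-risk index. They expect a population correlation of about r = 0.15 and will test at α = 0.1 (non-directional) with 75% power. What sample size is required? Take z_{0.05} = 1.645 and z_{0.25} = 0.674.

Fisher's z: C = ½·ln((1+r)/(1−r)) = ½·ln(1.3529) = 0.1511.
n = ((z_{α/2} + z_β)/C)² + 3.
(1.645 + 0.674) / 0.1511 = 2.319 / 0.1511 = 15.347.
n = 15.347² + 3 = 235.54 + 3 = 238.5.
Round up.

n = 239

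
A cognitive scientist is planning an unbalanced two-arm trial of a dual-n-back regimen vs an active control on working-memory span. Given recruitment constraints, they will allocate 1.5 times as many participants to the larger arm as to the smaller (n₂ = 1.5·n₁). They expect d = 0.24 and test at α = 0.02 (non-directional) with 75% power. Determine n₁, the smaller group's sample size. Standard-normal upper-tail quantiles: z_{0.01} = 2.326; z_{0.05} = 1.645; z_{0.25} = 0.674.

n₁ = 261

With allocation ratio k = n₂/n₁ = 1.5, Var(x̄₁−x̄₂) = σ²(1/n₁ + 1/(k·n₁)) = σ²·(k+1)/(k·n₁).
So n₁ = (1 + 1/k)·((z_{α/2} + z_β)/d)² = 1.667 × (3.000/0.24)².
n₁ = 1.667 × 156.25 = 260.4.
Round up: n₁ = 261, giving n₂ = ⌈1.5 × 261⌉ = ⌈391.5⌉ = 392.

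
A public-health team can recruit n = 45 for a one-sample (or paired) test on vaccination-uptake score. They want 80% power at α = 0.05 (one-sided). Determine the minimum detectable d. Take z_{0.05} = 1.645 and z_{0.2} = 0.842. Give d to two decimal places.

For a single sample (or paired design) of n = 45: d_min = (z_{α} + z_β)/√n.
z-sum = 1.645 + 0.842 = 2.487.
d_min = 2.487 / √45 = 2.487 / 6.708 = 0.371.

d_min ≈ 0.37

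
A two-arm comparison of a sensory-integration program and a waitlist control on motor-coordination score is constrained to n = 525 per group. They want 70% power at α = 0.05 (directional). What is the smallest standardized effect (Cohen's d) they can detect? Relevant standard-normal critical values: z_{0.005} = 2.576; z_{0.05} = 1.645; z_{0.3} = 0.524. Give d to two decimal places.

For two independent groups of n = 525 each: d_min = (z_{α} + z_β)·√(2/n).
z-sum = 1.645 + 0.524 = 2.169.
d_min = 2.169 × √(2/525) = 2.169 × 0.0617 = 0.134.

d_min ≈ 0.13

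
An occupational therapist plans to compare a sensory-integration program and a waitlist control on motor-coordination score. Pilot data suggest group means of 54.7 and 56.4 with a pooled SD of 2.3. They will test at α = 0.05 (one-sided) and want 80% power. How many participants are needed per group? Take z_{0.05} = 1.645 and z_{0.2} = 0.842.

n = 23 per group

Cohen's d = |M₁ − M₂| / SD_pooled = |54.7 − 56.4| / 2.3 = 1.7 / 2.3 = 0.739.
For two independent groups with equal n: n = 2·((z_{α} + z_β) / d)².
z_{α} + z_β = 1.645 + 0.842 = 2.487.
n = 2 × (2.487 / 0.739)² = 2 × 3.365² = 2 × 11.33 = 22.7.
Round up to the next whole participant.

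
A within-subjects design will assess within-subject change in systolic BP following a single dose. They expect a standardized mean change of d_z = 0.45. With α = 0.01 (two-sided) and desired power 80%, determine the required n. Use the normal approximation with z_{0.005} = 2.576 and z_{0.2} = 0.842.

For a paired (one-sample on differences) test: n = ((z_{α/2} + z_β) / d)².
z_{α/2} + z_β = 2.576 + 0.842 = 3.418.
n = (3.418 / 0.45)² = 7.596² = 57.69.
Round up.

n = 58 pairs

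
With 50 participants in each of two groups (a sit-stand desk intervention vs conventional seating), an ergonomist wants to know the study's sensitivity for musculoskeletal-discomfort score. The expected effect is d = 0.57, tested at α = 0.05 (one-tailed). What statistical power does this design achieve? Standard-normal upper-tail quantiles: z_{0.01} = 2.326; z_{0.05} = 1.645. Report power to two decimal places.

For two equal groups, power = Φ(d·√(n/2) − z_{α}).
d·√(n/2) = 0.57 × √(50/2) = 0.57 × 5.000 = 2.850.
z_β = 2.850 − 1.645 = 1.205.
Power = Φ(1.205) = 0.886.

power ≈ 0.89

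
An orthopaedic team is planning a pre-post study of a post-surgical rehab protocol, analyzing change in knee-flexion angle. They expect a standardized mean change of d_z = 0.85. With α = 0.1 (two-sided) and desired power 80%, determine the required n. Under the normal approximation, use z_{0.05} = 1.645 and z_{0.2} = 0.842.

For a paired (one-sample on differences) test: n = ((z_{α/2} + z_β) / d)².
z_{α/2} + z_β = 1.645 + 0.842 = 2.487.
n = (2.487 / 0.85)² = 2.926² = 8.56.
Round up.

n = 9 pairs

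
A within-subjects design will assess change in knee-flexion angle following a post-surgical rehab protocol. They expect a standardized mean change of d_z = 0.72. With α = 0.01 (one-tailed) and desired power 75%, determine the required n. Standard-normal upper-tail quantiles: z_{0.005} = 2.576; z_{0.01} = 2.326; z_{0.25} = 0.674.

n = 18 pairs

For a paired (one-sample on differences) test: n = ((z_{α} + z_β) / d)².
z_{α} + z_β = 2.326 + 0.674 = 3.000.
n = (3.000 / 0.72)² = 4.167² = 17.36.
Round up.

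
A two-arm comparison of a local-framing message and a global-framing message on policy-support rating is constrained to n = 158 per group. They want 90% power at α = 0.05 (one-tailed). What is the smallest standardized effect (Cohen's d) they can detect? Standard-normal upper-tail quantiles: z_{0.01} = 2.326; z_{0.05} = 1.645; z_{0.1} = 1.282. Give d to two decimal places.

d_min ≈ 0.33

For two independent groups of n = 158 each: d_min = (z_{α} + z_β)·√(2/n).
z-sum = 1.645 + 1.282 = 2.927.
d_min = 2.927 × √(2/158) = 2.927 × 0.1125 = 0.329.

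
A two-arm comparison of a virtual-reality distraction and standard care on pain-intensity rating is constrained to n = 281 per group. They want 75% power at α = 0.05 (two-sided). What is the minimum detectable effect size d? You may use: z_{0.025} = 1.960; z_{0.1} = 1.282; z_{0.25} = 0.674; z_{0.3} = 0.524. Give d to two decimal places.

d_min ≈ 0.22

For two independent groups of n = 281 each: d_min = (z_{α/2} + z_β)·√(2/n).
z-sum = 1.960 + 0.674 = 2.634.
d_min = 2.634 × √(2/281) = 2.634 × 0.0844 = 0.222.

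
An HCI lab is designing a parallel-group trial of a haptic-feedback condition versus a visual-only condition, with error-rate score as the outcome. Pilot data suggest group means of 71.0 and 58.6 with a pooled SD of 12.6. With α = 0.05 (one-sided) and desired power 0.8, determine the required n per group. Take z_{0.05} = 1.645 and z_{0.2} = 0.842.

n = 13 per group

Cohen's d = |M₁ − M₂| / SD_pooled = |71.0 − 58.6| / 12.6 = 12.4 / 12.6 = 0.984.
For two independent groups with equal n: n = 2·((z_{α} + z_β) / d)².
z_{α} + z_β = 1.645 + 0.842 = 2.487.
n = 2 × (2.487 / 0.984)² = 2 × 2.527² = 2 × 6.39 = 12.8.
Round up to the next whole participant.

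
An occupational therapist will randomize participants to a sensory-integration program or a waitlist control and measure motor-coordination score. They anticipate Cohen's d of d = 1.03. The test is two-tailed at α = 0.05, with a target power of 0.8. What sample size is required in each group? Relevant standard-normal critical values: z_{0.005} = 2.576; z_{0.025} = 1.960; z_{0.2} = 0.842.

For two independent groups with equal n: n = 2·((z_{α/2} + z_β) / d)².
z_{α/2} + z_β = 1.960 + 0.842 = 2.802.
n = 2 × (2.802 / 1.03)² = 2 × 2.720² = 2 × 7.40 = 14.8.
Round up to the next whole participant.

n = 15 per group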